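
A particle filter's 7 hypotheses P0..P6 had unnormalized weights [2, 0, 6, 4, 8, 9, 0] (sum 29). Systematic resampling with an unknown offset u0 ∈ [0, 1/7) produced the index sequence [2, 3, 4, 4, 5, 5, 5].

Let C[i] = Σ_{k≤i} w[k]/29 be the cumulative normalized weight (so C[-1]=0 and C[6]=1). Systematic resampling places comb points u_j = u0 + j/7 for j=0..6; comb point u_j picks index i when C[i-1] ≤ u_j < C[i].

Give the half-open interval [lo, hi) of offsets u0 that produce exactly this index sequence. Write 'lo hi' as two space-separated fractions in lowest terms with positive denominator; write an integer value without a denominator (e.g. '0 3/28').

C = [2/29, 2/29, 8/29, 12/29, 20/29, 1, 1]
j=0 picked index 2: u0 ∈ [2/29, 8/29)
j=1 picked index 3: u0 ∈ [27/203, 55/203)
j=2 picked index 4: u0 ∈ [26/203, 82/203)
j=3 picked index 4: u0 ∈ [-3/203, 53/203)
j=4 picked index 5: u0 ∈ [24/203, 3/7)
j=5 picked index 5: u0 ∈ [-5/203, 2/7)
j=6 picked index 5: u0 ∈ [-34/203, 1/7)
intersection: [27/203, 1/7)

27/203 1/7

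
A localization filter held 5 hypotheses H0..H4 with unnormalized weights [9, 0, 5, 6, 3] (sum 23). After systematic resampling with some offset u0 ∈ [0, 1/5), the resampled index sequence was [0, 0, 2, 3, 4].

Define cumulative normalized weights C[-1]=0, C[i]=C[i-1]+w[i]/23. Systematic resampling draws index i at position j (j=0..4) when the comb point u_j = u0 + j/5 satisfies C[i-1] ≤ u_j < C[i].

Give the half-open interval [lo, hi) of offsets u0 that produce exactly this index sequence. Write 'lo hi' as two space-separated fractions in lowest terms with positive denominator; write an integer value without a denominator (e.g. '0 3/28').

8/115 22/115

C = [9/23, 9/23, 14/23, 20/23, 1]
j=0 picked index 0: u0 ∈ [0, 9/23)
j=1 picked index 0: u0 ∈ [-1/5, 22/115)
j=2 picked index 2: u0 ∈ [-1/115, 24/115)
j=3 picked index 3: u0 ∈ [1/115, 31/115)
j=4 picked index 4: u0 ∈ [8/115, 1/5)
intersection: [8/115, 22/115)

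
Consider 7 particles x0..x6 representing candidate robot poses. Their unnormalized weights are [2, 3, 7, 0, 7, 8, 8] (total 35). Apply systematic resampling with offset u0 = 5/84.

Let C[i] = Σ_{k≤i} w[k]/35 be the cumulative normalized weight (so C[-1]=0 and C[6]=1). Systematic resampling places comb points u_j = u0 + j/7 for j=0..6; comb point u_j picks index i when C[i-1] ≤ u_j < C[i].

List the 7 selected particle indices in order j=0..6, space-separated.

1 2 4 4 5 6 6

C = [2/35, 1/7, 12/35, 12/35, 19/35, 27/35, 1]
j=0: u_0=5/84 ∈ [2/35, 1/7) → index 1
j=1: u_1=17/84 ∈ [1/7, 12/35) → index 2
j=2: u_2=29/84 ∈ [12/35, 19/35) → index 4
j=3: u_3=41/84 ∈ [12/35, 19/35) → index 4
j=4: u_4=53/84 ∈ [19/35, 27/35) → index 5
j=5: u_5=65/84 ∈ [27/35, 1) → index 6
j=6: u_6=11/12 ∈ [27/35, 1) → index 6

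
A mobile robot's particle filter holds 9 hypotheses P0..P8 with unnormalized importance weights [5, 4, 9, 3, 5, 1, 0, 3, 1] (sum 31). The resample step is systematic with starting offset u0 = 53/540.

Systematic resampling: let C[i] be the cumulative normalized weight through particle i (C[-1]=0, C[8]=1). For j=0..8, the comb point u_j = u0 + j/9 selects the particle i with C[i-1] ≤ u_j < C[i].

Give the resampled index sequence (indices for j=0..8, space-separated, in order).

0 1 2 2 2 3 4 7 8

C = [5/31, 9/31, 18/31, 21/31, 26/31, 27/31, 27/31, 30/31, 1]
j=0: u_0=53/540 ∈ [0, 5/31) → index 0
j=1: u_1=113/540 ∈ [5/31, 9/31) → index 1
j=2: u_2=173/540 ∈ [9/31, 18/31) → index 2
j=3: u_3=233/540 ∈ [9/31, 18/31) → index 2
j=4: u_4=293/540 ∈ [9/31, 18/31) → index 2
j=5: u_5=353/540 ∈ [18/31, 21/31) → index 3
j=6: u_6=413/540 ∈ [21/31, 26/31) → index 4
j=7: u_7=473/540 ∈ [27/31, 30/31) → index 7
j=8: u_8=533/540 ∈ [30/31, 1) → index 8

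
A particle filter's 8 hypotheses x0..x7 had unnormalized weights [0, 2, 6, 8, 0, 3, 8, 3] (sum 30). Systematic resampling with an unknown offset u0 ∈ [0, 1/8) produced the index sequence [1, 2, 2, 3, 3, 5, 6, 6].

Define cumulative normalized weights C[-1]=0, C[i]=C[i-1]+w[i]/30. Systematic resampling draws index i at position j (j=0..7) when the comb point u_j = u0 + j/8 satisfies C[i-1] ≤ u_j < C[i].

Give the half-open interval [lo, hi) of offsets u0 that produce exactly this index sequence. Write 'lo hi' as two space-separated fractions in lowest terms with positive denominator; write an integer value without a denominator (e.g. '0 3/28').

0 1/120

C = [0, 1/15, 4/15, 8/15, 8/15, 19/30, 9/10, 1]
j=0 picked index 1: u0 ∈ [0, 1/15)
j=1 picked index 2: u0 ∈ [-7/120, 17/120)
j=2 picked index 2: u0 ∈ [-11/60, 1/60)
j=3 picked index 3: u0 ∈ [-13/120, 19/120)
j=4 picked index 3: u0 ∈ [-7/30, 1/30)
j=5 picked index 5: u0 ∈ [-11/120, 1/120)
j=6 picked index 6: u0 ∈ [-7/60, 3/20)
j=7 picked index 6: u0 ∈ [-29/120, 1/40)
intersection: [0, 1/120)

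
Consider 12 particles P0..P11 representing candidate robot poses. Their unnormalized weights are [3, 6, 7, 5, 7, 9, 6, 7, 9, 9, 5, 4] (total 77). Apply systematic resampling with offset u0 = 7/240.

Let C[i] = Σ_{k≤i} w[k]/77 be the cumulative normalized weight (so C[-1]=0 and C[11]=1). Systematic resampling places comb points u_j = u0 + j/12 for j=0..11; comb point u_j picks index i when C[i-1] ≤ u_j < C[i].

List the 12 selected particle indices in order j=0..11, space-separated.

C = [3/77, 9/77, 16/77, 3/11, 4/11, 37/77, 43/77, 50/77, 59/77, 68/77, 73/77, 1]
j=0: u_0=7/240 ∈ [0, 3/77) → index 0
j=1: u_1=9/80 ∈ [3/77, 9/77) → index 1
j=2: u_2=47/240 ∈ [9/77, 16/77) → index 2
j=3: u_3=67/240 ∈ [3/11, 4/11) → index 4
j=4: u_4=29/80 ∈ [3/11, 4/11) → index 4
j=5: u_5=107/240 ∈ [4/11, 37/77) → index 5
j=6: u_6=127/240 ∈ [37/77, 43/77) → index 6
j=7: u_7=49/80 ∈ [43/77, 50/77) → index 7
j=8: u_8=167/240 ∈ [50/77, 59/77) → index 8
j=9: u_9=187/240 ∈ [59/77, 68/77) → index 9
j=10: u_10=69/80 ∈ [59/77, 68/77) → index 9
j=11: u_11=227/240 ∈ [68/77, 73/77) → index 10

0 1 2 4 4 5 6 7 8 9 9 10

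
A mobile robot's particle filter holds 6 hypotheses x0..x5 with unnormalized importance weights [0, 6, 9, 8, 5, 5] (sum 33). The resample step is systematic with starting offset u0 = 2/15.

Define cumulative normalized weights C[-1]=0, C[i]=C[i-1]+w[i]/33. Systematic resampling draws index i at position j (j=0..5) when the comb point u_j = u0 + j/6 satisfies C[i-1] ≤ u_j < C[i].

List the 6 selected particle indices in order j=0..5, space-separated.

C = [0, 2/11, 5/11, 23/33, 28/33, 1]
j=0: u_0=2/15 ∈ [0, 2/11) → index 1
j=1: u_1=3/10 ∈ [2/11, 5/11) → index 2
j=2: u_2=7/15 ∈ [5/11, 23/33) → index 3
j=3: u_3=19/30 ∈ [5/11, 23/33) → index 3
j=4: u_4=4/5 ∈ [23/33, 28/33) → index 4
j=5: u_5=29/30 ∈ [28/33, 1) → index 5

1 2 3 3 4 5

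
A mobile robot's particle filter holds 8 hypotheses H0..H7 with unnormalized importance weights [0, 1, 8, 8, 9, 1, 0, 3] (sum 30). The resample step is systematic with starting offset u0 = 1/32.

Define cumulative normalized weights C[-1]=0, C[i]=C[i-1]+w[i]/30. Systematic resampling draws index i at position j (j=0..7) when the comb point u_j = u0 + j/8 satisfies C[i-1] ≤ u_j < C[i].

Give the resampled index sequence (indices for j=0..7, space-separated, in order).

C = [0, 1/30, 3/10, 17/30, 13/15, 9/10, 9/10, 1]
j=0: u_0=1/32 ∈ [0, 1/30) → index 1
j=1: u_1=5/32 ∈ [1/30, 3/10) → index 2
j=2: u_2=9/32 ∈ [1/30, 3/10) → index 2
j=3: u_3=13/32 ∈ [3/10, 17/30) → index 3
j=4: u_4=17/32 ∈ [3/10, 17/30) → index 3
j=5: u_5=21/32 ∈ [17/30, 13/15) → index 4
j=6: u_6=25/32 ∈ [17/30, 13/15) → index 4
j=7: u_7=29/32 ∈ [9/10, 1) → index 7

1 2 2 3 3 4 4 7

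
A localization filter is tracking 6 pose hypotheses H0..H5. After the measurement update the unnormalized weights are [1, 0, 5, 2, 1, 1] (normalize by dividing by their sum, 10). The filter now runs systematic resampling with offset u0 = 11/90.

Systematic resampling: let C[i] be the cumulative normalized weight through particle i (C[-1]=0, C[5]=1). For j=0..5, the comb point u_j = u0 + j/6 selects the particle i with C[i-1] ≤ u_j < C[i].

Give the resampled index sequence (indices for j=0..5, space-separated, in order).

2 2 2 3 3 5

C = [1/10, 1/10, 3/5, 4/5, 9/10, 1]
j=0: u_0=11/90 ∈ [1/10, 3/5) → index 2
j=1: u_1=13/45 ∈ [1/10, 3/5) → index 2
j=2: u_2=41/90 ∈ [1/10, 3/5) → index 2
j=3: u_3=28/45 ∈ [3/5, 4/5) → index 3
j=4: u_4=71/90 ∈ [3/5, 4/5) → index 3
j=5: u_5=43/45 ∈ [9/10, 1) → index 5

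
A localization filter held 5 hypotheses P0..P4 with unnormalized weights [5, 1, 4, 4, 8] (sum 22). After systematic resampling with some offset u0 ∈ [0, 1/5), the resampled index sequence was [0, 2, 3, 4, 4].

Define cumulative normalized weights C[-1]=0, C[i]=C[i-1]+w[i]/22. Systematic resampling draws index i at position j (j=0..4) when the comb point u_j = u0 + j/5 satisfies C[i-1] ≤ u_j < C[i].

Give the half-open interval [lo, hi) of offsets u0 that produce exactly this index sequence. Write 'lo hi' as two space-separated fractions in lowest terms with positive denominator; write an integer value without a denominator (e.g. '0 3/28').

4/55 1/5

C = [5/22, 3/11, 5/11, 7/11, 1]
j=0 picked index 0: u0 ∈ [0, 5/22)
j=1 picked index 2: u0 ∈ [4/55, 14/55)
j=2 picked index 3: u0 ∈ [3/55, 13/55)
j=3 picked index 4: u0 ∈ [2/55, 2/5)
j=4 picked index 4: u0 ∈ [-9/55, 1/5)
intersection: [4/55, 1/5)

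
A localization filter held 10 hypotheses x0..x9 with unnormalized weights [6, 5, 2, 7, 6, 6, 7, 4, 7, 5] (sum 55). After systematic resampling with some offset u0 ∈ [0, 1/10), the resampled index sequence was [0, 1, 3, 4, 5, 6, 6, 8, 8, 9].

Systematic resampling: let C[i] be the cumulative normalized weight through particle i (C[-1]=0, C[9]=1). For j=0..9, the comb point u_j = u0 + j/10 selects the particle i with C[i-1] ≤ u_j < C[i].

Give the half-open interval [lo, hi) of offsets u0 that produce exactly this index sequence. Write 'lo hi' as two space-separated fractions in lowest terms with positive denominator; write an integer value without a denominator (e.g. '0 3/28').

C = [6/55, 1/5, 13/55, 4/11, 26/55, 32/55, 39/55, 43/55, 10/11, 1]
j=0 picked index 0: u0 ∈ [0, 6/55)
j=1 picked index 1: u0 ∈ [1/110, 1/10)
j=2 picked index 3: u0 ∈ [2/55, 9/55)
j=3 picked index 4: u0 ∈ [7/110, 19/110)
j=4 picked index 5: u0 ∈ [4/55, 2/11)
j=5 picked index 6: u0 ∈ [9/110, 23/110)
j=6 picked index 6: u0 ∈ [-1/55, 6/55)
j=7 picked index 8: u0 ∈ [9/110, 23/110)
j=8 picked index 8: u0 ∈ [-1/55, 6/55)
j=9 picked index 9: u0 ∈ [1/110, 1/10)
intersection: [9/110, 1/10)

9/110 1/10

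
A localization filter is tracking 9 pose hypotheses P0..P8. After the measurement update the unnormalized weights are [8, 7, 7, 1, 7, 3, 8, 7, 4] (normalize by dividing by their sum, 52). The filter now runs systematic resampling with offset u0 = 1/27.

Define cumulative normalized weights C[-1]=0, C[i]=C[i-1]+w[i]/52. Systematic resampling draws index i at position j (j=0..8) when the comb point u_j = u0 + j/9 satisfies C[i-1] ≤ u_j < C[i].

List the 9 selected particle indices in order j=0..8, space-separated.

C = [2/13, 15/52, 11/26, 23/52, 15/26, 33/52, 41/52, 12/13, 1]
j=0: u_0=1/27 ∈ [0, 2/13) → index 0
j=1: u_1=4/27 ∈ [0, 2/13) → index 0
j=2: u_2=7/27 ∈ [2/13, 15/52) → index 1
j=3: u_3=10/27 ∈ [15/52, 11/26) → index 2
j=4: u_4=13/27 ∈ [23/52, 15/26) → index 4
j=5: u_5=16/27 ∈ [15/26, 33/52) → index 5
j=6: u_6=19/27 ∈ [33/52, 41/52) → index 6
j=7: u_7=22/27 ∈ [41/52, 12/13) → index 7
j=8: u_8=25/27 ∈ [12/13, 1) → index 8

0 0 1 2 4 5 6 7 8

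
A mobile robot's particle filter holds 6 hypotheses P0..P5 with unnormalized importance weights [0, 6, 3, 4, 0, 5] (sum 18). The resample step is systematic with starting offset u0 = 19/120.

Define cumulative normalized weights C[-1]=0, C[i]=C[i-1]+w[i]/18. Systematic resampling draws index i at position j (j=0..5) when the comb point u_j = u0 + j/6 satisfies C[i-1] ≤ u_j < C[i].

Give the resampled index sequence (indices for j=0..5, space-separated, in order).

C = [0, 1/3, 1/2, 13/18, 13/18, 1]
j=0: u_0=19/120 ∈ [0, 1/3) → index 1
j=1: u_1=13/40 ∈ [0, 1/3) → index 1
j=2: u_2=59/120 ∈ [1/3, 1/2) → index 2
j=3: u_3=79/120 ∈ [1/2, 13/18) → index 3
j=4: u_4=33/40 ∈ [13/18, 1) → index 5
j=5: u_5=119/120 ∈ [13/18, 1) → index 5

1 1 2 3 5 5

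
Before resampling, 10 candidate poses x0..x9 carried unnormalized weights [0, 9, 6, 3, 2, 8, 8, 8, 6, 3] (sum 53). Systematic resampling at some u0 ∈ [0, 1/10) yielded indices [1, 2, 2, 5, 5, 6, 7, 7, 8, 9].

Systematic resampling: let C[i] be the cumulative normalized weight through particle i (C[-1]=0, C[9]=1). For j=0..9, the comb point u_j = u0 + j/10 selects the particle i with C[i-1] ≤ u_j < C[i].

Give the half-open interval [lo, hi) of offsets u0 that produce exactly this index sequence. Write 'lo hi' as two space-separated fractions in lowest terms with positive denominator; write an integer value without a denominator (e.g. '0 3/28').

C = [0, 9/53, 15/53, 18/53, 20/53, 28/53, 36/53, 44/53, 50/53, 1]
j=0 picked index 1: u0 ∈ [0, 9/53)
j=1 picked index 2: u0 ∈ [37/530, 97/530)
j=2 picked index 2: u0 ∈ [-8/265, 22/265)
j=3 picked index 5: u0 ∈ [41/530, 121/530)
j=4 picked index 5: u0 ∈ [-6/265, 34/265)
j=5 picked index 6: u0 ∈ [3/106, 19/106)
j=6 picked index 7: u0 ∈ [21/265, 61/265)
j=7 picked index 7: u0 ∈ [-11/530, 69/530)
j=8 picked index 8: u0 ∈ [8/265, 38/265)
j=9 picked index 9: u0 ∈ [23/530, 1/10)
intersection: [21/265, 22/265)

21/265 22/265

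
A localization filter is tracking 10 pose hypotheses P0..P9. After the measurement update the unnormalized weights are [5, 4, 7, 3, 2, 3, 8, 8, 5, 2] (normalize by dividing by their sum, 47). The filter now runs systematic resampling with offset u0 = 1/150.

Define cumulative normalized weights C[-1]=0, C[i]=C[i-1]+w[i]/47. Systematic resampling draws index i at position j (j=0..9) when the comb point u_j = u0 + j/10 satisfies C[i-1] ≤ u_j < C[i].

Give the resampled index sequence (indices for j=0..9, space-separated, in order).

C = [5/47, 9/47, 16/47, 19/47, 21/47, 24/47, 32/47, 40/47, 45/47, 1]
j=0: u_0=1/150 ∈ [0, 5/47) → index 0
j=1: u_1=8/75 ∈ [5/47, 9/47) → index 1
j=2: u_2=31/150 ∈ [9/47, 16/47) → index 2
j=3: u_3=23/75 ∈ [9/47, 16/47) → index 2
j=4: u_4=61/150 ∈ [19/47, 21/47) → index 4
j=5: u_5=38/75 ∈ [21/47, 24/47) → index 5
j=6: u_6=91/150 ∈ [24/47, 32/47) → index 6
j=7: u_7=53/75 ∈ [32/47, 40/47) → index 7
j=8: u_8=121/150 ∈ [32/47, 40/47) → index 7
j=9: u_9=68/75 ∈ [40/47, 45/47) → index 8

0 1 2 2 4 5 6 7 7 8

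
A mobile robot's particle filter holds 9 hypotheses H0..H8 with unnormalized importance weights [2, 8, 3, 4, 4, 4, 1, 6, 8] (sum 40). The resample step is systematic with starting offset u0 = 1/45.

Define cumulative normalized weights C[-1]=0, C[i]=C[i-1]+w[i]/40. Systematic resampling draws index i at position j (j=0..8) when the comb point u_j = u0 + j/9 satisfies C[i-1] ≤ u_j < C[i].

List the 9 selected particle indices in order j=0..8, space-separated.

C = [1/20, 1/4, 13/40, 17/40, 21/40, 5/8, 13/20, 4/5, 1]
j=0: u_0=1/45 ∈ [0, 1/20) → index 0
j=1: u_1=2/15 ∈ [1/20, 1/4) → index 1
j=2: u_2=11/45 ∈ [1/20, 1/4) → index 1
j=3: u_3=16/45 ∈ [13/40, 17/40) → index 3
j=4: u_4=7/15 ∈ [17/40, 21/40) → index 4
j=5: u_5=26/45 ∈ [21/40, 5/8) → index 5
j=6: u_6=31/45 ∈ [13/20, 4/5) → index 7
j=7: u_7=4/5 ∈ [4/5, 1) → index 8
j=8: u_8=41/45 ∈ [4/5, 1) → index 8

0 1 1 3 4 5 7 8 8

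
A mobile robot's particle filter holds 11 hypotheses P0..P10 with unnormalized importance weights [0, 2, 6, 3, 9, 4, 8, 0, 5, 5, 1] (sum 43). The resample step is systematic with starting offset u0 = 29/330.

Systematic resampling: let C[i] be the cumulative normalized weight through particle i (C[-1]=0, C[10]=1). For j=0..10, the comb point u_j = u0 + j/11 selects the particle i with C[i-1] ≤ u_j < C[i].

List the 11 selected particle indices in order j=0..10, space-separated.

C = [0, 2/43, 8/43, 11/43, 20/43, 24/43, 32/43, 32/43, 37/43, 42/43, 1]
j=0: u_0=29/330 ∈ [2/43, 8/43) → index 2
j=1: u_1=59/330 ∈ [2/43, 8/43) → index 2
j=2: u_2=89/330 ∈ [11/43, 20/43) → index 4
j=3: u_3=119/330 ∈ [11/43, 20/43) → index 4
j=4: u_4=149/330 ∈ [11/43, 20/43) → index 4
j=5: u_5=179/330 ∈ [20/43, 24/43) → index 5
j=6: u_6=19/30 ∈ [24/43, 32/43) → index 6
j=7: u_7=239/330 ∈ [24/43, 32/43) → index 6
j=8: u_8=269/330 ∈ [32/43, 37/43) → index 8
j=9: u_9=299/330 ∈ [37/43, 42/43) → index 9
j=10: u_10=329/330 ∈ [42/43, 1) → index 10

2 2 4 4 4 5 6 6 8 9 10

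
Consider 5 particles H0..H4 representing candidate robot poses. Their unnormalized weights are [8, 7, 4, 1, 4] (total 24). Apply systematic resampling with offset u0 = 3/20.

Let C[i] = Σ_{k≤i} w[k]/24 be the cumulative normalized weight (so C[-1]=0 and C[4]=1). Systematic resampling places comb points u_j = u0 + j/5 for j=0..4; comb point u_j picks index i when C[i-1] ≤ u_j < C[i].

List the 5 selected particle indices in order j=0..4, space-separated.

0 1 1 2 4

C = [1/3, 5/8, 19/24, 5/6, 1]
j=0: u_0=3/20 ∈ [0, 1/3) → index 0
j=1: u_1=7/20 ∈ [1/3, 5/8) → index 1
j=2: u_2=11/20 ∈ [1/3, 5/8) → index 1
j=3: u_3=3/4 ∈ [5/8, 19/24) → index 2
j=4: u_4=19/20 ∈ [5/6, 1) → index 4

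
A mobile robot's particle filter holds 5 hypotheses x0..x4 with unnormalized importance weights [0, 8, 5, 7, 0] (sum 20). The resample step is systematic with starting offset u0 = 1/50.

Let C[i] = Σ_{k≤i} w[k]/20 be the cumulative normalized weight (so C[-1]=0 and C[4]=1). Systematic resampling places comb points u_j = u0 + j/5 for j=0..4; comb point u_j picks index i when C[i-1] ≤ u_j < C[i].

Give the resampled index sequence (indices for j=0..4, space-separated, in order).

1 1 2 2 3

C = [0, 2/5, 13/20, 1, 1]
j=0: u_0=1/50 ∈ [0, 2/5) → index 1
j=1: u_1=11/50 ∈ [0, 2/5) → index 1
j=2: u_2=21/50 ∈ [2/5, 13/20) → index 2
j=3: u_3=31/50 ∈ [2/5, 13/20) → index 2
j=4: u_4=41/50 ∈ [13/20, 1) → index 3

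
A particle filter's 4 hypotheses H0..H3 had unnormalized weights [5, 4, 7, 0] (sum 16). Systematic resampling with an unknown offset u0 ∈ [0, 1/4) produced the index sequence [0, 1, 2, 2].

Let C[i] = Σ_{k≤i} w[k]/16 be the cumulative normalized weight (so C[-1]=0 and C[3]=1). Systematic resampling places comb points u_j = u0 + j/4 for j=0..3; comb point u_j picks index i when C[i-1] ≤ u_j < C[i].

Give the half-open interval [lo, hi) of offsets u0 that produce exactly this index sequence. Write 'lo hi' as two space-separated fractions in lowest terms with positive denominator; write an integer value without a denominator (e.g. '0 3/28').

C = [5/16, 9/16, 1, 1]
j=0 picked index 0: u0 ∈ [0, 5/16)
j=1 picked index 1: u0 ∈ [1/16, 5/16)
j=2 picked index 2: u0 ∈ [1/16, 1/2)
j=3 picked index 2: u0 ∈ [-3/16, 1/4)
intersection: [1/16, 1/4)

1/16 1/4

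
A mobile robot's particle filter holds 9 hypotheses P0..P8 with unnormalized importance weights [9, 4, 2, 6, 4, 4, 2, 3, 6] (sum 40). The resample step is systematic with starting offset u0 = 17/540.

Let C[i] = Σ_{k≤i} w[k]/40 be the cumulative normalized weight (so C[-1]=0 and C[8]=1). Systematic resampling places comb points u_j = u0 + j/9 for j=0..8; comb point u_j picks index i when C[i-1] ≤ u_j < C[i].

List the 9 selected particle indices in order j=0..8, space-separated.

C = [9/40, 13/40, 3/8, 21/40, 5/8, 29/40, 31/40, 17/20, 1]
j=0: u_0=17/540 ∈ [0, 9/40) → index 0
j=1: u_1=77/540 ∈ [0, 9/40) → index 0
j=2: u_2=137/540 ∈ [9/40, 13/40) → index 1
j=3: u_3=197/540 ∈ [13/40, 3/8) → index 2
j=4: u_4=257/540 ∈ [3/8, 21/40) → index 3
j=5: u_5=317/540 ∈ [21/40, 5/8) → index 4
j=6: u_6=377/540 ∈ [5/8, 29/40) → index 5
j=7: u_7=437/540 ∈ [31/40, 17/20) → index 7
j=8: u_8=497/540 ∈ [17/20, 1) → index 8

0 0 1 2 3 4 5 7 8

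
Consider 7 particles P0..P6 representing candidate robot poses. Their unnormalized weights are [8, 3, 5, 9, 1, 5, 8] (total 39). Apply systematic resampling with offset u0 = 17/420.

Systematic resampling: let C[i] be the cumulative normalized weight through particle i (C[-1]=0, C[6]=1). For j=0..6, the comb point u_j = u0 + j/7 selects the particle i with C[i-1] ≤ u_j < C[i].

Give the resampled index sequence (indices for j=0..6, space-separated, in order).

0 0 2 3 3 5 6

C = [8/39, 11/39, 16/39, 25/39, 2/3, 31/39, 1]
j=0: u_0=17/420 ∈ [0, 8/39) → index 0
j=1: u_1=11/60 ∈ [0, 8/39) → index 0
j=2: u_2=137/420 ∈ [11/39, 16/39) → index 2
j=3: u_3=197/420 ∈ [16/39, 25/39) → index 3
j=4: u_4=257/420 ∈ [16/39, 25/39) → index 3
j=5: u_5=317/420 ∈ [2/3, 31/39) → index 5
j=6: u_6=377/420 ∈ [31/39, 1) → index 6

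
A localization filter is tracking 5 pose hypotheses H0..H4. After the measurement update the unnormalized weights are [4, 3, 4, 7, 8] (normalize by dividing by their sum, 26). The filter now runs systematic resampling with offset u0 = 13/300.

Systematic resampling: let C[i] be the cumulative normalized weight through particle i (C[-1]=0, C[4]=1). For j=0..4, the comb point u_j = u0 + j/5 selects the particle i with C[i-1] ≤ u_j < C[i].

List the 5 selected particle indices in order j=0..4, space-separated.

C = [2/13, 7/26, 11/26, 9/13, 1]
j=0: u_0=13/300 ∈ [0, 2/13) → index 0
j=1: u_1=73/300 ∈ [2/13, 7/26) → index 1
j=2: u_2=133/300 ∈ [11/26, 9/13) → index 3
j=3: u_3=193/300 ∈ [11/26, 9/13) → index 3
j=4: u_4=253/300 ∈ [9/13, 1) → index 4

0 1 3 3 4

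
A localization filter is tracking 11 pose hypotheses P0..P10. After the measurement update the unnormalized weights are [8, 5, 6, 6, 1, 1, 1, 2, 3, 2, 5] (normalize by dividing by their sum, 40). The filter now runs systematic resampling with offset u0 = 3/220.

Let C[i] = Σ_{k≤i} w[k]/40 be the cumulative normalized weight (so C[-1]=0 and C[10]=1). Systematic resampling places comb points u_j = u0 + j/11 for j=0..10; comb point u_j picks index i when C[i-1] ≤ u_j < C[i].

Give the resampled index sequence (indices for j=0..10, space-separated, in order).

C = [1/5, 13/40, 19/40, 5/8, 13/20, 27/40, 7/10, 3/4, 33/40, 7/8, 1]
j=0: u_0=3/220 ∈ [0, 1/5) → index 0
j=1: u_1=23/220 ∈ [0, 1/5) → index 0
j=2: u_2=43/220 ∈ [0, 1/5) → index 0
j=3: u_3=63/220 ∈ [1/5, 13/40) → index 1
j=4: u_4=83/220 ∈ [13/40, 19/40) → index 2
j=5: u_5=103/220 ∈ [13/40, 19/40) → index 2
j=6: u_6=123/220 ∈ [19/40, 5/8) → index 3
j=7: u_7=13/20 ∈ [13/20, 27/40) → index 5
j=8: u_8=163/220 ∈ [7/10, 3/4) → index 7
j=9: u_9=183/220 ∈ [33/40, 7/8) → index 9
j=10: u_10=203/220 ∈ [7/8, 1) → index 10

0 0 0 1 2 2 3 5 7 9 10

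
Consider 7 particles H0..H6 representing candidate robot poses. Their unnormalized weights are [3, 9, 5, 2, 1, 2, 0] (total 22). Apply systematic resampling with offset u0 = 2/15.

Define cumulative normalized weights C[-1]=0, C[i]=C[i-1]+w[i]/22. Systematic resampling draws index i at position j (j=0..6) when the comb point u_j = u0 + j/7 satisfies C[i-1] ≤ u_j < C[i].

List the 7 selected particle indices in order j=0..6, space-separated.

0 1 1 2 2 3 5

C = [3/22, 6/11, 17/22, 19/22, 10/11, 1, 1]
j=0: u_0=2/15 ∈ [0, 3/22) → index 0
j=1: u_1=29/105 ∈ [3/22, 6/11) → index 1
j=2: u_2=44/105 ∈ [3/22, 6/11) → index 1
j=3: u_3=59/105 ∈ [6/11, 17/22) → index 2
j=4: u_4=74/105 ∈ [6/11, 17/22) → index 2
j=5: u_5=89/105 ∈ [17/22, 19/22) → index 3
j=6: u_6=104/105 ∈ [10/11, 1) → index 5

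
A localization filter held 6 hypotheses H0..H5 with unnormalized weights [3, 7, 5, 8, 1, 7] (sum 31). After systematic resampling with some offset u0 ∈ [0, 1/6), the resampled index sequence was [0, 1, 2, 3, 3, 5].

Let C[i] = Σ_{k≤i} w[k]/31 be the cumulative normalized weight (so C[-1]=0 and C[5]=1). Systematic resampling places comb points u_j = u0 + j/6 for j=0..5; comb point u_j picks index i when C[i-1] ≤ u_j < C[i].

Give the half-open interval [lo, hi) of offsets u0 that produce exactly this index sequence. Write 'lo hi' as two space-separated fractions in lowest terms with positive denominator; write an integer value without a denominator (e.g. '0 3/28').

0 7/93

C = [3/31, 10/31, 15/31, 23/31, 24/31, 1]
j=0 picked index 0: u0 ∈ [0, 3/31)
j=1 picked index 1: u0 ∈ [-13/186, 29/186)
j=2 picked index 2: u0 ∈ [-1/93, 14/93)
j=3 picked index 3: u0 ∈ [-1/62, 15/62)
j=4 picked index 3: u0 ∈ [-17/93, 7/93)
j=5 picked index 5: u0 ∈ [-11/186, 1/6)
intersection: [0, 7/93)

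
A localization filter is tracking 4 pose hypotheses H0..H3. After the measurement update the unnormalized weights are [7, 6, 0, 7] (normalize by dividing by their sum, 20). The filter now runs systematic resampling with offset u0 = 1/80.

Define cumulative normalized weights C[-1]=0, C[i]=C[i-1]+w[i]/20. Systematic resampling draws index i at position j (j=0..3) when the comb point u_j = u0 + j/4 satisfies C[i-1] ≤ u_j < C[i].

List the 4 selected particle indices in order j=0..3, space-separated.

C = [7/20, 13/20, 13/20, 1]
j=0: u_0=1/80 ∈ [0, 7/20) → index 0
j=1: u_1=21/80 ∈ [0, 7/20) → index 0
j=2: u_2=41/80 ∈ [7/20, 13/20) → index 1
j=3: u_3=61/80 ∈ [13/20, 1) → index 3

0 0 1 3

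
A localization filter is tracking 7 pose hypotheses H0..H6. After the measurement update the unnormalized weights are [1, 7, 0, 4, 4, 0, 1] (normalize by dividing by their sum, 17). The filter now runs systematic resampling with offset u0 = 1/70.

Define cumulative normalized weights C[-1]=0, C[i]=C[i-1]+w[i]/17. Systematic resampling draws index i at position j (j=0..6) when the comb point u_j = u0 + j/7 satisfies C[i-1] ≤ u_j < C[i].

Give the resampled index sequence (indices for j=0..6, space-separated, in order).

0 1 1 1 3 4 4

C = [1/17, 8/17, 8/17, 12/17, 16/17, 16/17, 1]
j=0: u_0=1/70 ∈ [0, 1/17) → index 0
j=1: u_1=11/70 ∈ [1/17, 8/17) → index 1
j=2: u_2=3/10 ∈ [1/17, 8/17) → index 1
j=3: u_3=31/70 ∈ [1/17, 8/17) → index 1
j=4: u_4=41/70 ∈ [8/17, 12/17) → index 3
j=5: u_5=51/70 ∈ [12/17, 16/17) → index 4
j=6: u_6=61/70 ∈ [12/17, 16/17) → index 4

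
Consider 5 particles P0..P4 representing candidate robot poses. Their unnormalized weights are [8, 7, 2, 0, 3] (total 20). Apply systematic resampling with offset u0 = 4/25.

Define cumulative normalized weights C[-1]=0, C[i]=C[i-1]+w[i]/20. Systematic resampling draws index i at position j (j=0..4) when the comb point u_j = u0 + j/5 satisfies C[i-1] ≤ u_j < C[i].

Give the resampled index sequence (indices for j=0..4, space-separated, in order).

C = [2/5, 3/4, 17/20, 17/20, 1]
j=0: u_0=4/25 ∈ [0, 2/5) → index 0
j=1: u_1=9/25 ∈ [0, 2/5) → index 0
j=2: u_2=14/25 ∈ [2/5, 3/4) → index 1
j=3: u_3=19/25 ∈ [3/4, 17/20) → index 2
j=4: u_4=24/25 ∈ [17/20, 1) → index 4

0 0 1 2 4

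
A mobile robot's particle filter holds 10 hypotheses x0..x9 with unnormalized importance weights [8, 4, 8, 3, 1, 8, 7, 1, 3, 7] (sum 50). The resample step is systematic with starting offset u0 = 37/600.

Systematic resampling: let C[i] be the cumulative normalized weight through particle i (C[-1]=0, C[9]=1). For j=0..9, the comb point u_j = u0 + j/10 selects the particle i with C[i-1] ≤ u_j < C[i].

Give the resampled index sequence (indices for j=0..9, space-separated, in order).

0 1 2 2 4 5 6 6 9 9

C = [4/25, 6/25, 2/5, 23/50, 12/25, 16/25, 39/50, 4/5, 43/50, 1]
j=0: u_0=37/600 ∈ [0, 4/25) → index 0
j=1: u_1=97/600 ∈ [4/25, 6/25) → index 1
j=2: u_2=157/600 ∈ [6/25, 2/5) → index 2
j=3: u_3=217/600 ∈ [6/25, 2/5) → index 2
j=4: u_4=277/600 ∈ [23/50, 12/25) → index 4
j=5: u_5=337/600 ∈ [12/25, 16/25) → index 5
j=6: u_6=397/600 ∈ [16/25, 39/50) → index 6
j=7: u_7=457/600 ∈ [16/25, 39/50) → index 6
j=8: u_8=517/600 ∈ [43/50, 1) → index 9
j=9: u_9=577/600 ∈ [43/50, 1) → index 9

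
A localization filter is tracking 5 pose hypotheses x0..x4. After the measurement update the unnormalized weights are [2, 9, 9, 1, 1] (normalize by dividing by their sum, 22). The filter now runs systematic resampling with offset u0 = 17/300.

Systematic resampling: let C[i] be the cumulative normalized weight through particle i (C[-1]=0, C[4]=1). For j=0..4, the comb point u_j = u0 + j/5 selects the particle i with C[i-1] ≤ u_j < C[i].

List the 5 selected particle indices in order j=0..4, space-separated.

0 1 1 2 2

C = [1/11, 1/2, 10/11, 21/22, 1]
j=0: u_0=17/300 ∈ [0, 1/11) → index 0
j=1: u_1=77/300 ∈ [1/11, 1/2) → index 1
j=2: u_2=137/300 ∈ [1/11, 1/2) → index 1
j=3: u_3=197/300 ∈ [1/2, 10/11) → index 2
j=4: u_4=257/300 ∈ [1/2, 10/11) → index 2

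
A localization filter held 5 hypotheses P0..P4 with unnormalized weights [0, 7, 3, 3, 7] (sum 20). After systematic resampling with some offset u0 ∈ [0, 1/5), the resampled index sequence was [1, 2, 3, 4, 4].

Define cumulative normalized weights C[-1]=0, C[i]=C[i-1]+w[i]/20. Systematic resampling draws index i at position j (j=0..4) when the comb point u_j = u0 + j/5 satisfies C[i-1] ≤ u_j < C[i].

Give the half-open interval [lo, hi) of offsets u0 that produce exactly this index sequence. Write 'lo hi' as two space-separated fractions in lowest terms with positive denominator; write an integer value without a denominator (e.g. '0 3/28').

C = [0, 7/20, 1/2, 13/20, 1]
j=0 picked index 1: u0 ∈ [0, 7/20)
j=1 picked index 2: u0 ∈ [3/20, 3/10)
j=2 picked index 3: u0 ∈ [1/10, 1/4)
j=3 picked index 4: u0 ∈ [1/20, 2/5)
j=4 picked index 4: u0 ∈ [-3/20, 1/5)
intersection: [3/20, 1/5)

3/20 1/5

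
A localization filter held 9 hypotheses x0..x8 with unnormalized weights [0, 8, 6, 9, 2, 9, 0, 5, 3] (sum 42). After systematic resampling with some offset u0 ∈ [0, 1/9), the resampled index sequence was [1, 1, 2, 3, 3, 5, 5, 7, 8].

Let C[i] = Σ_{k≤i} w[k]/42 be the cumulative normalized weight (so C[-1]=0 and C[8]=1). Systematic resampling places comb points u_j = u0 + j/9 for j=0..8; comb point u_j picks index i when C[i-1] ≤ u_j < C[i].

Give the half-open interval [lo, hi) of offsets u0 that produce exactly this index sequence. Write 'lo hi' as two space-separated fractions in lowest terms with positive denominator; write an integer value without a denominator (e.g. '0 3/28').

5/126 5/63

C = [0, 4/21, 1/3, 23/42, 25/42, 17/21, 17/21, 13/14, 1]
j=0 picked index 1: u0 ∈ [0, 4/21)
j=1 picked index 1: u0 ∈ [-1/9, 5/63)
j=2 picked index 2: u0 ∈ [-2/63, 1/9)
j=3 picked index 3: u0 ∈ [0, 3/14)
j=4 picked index 3: u0 ∈ [-1/9, 13/126)
j=5 picked index 5: u0 ∈ [5/126, 16/63)
j=6 picked index 5: u0 ∈ [-1/14, 1/7)
j=7 picked index 7: u0 ∈ [2/63, 19/126)
j=8 picked index 8: u0 ∈ [5/126, 1/9)
intersection: [5/126, 5/63)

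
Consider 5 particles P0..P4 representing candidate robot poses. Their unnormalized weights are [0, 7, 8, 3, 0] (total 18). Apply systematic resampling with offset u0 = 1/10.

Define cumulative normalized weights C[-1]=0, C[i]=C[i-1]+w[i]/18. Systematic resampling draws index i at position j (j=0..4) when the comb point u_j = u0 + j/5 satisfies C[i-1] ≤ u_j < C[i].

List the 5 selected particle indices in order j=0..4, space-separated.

C = [0, 7/18, 5/6, 1, 1]
j=0: u_0=1/10 ∈ [0, 7/18) → index 1
j=1: u_1=3/10 ∈ [0, 7/18) → index 1
j=2: u_2=1/2 ∈ [7/18, 5/6) → index 2
j=3: u_3=7/10 ∈ [7/18, 5/6) → index 2
j=4: u_4=9/10 ∈ [5/6, 1) → index 3

1 1 2 2 3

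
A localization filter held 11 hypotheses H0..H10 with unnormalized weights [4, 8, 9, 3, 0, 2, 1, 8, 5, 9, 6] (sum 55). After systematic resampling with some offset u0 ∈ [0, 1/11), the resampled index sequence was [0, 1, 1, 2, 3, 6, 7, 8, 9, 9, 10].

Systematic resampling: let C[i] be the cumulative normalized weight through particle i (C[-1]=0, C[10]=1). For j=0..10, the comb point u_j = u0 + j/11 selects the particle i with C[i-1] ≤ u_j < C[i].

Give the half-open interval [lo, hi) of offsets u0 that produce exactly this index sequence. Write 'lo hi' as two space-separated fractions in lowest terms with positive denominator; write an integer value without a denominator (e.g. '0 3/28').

1/55 2/55

C = [4/55, 12/55, 21/55, 24/55, 24/55, 26/55, 27/55, 7/11, 8/11, 49/55, 1]
j=0 picked index 0: u0 ∈ [0, 4/55)
j=1 picked index 1: u0 ∈ [-1/55, 7/55)
j=2 picked index 1: u0 ∈ [-6/55, 2/55)
j=3 picked index 2: u0 ∈ [-3/55, 6/55)
j=4 picked index 3: u0 ∈ [1/55, 4/55)
j=5 picked index 6: u0 ∈ [1/55, 2/55)
j=6 picked index 7: u0 ∈ [-3/55, 1/11)
j=7 picked index 8: u0 ∈ [0, 1/11)
j=8 picked index 9: u0 ∈ [0, 9/55)
j=9 picked index 9: u0 ∈ [-1/11, 4/55)
j=10 picked index 10: u0 ∈ [-1/55, 1/11)
intersection: [1/55, 2/55)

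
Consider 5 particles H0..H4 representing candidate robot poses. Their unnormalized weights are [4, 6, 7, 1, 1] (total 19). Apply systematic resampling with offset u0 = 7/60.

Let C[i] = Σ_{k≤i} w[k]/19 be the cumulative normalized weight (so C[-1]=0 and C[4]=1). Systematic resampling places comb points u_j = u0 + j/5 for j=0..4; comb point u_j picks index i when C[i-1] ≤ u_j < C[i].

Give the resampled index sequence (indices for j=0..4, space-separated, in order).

0 1 1 2 3

C = [4/19, 10/19, 17/19, 18/19, 1]
j=0: u_0=7/60 ∈ [0, 4/19) → index 0
j=1: u_1=19/60 ∈ [4/19, 10/19) → index 1
j=2: u_2=31/60 ∈ [4/19, 10/19) → index 1
j=3: u_3=43/60 ∈ [10/19, 17/19) → index 2
j=4: u_4=11/12 ∈ [17/19, 18/19) → index 3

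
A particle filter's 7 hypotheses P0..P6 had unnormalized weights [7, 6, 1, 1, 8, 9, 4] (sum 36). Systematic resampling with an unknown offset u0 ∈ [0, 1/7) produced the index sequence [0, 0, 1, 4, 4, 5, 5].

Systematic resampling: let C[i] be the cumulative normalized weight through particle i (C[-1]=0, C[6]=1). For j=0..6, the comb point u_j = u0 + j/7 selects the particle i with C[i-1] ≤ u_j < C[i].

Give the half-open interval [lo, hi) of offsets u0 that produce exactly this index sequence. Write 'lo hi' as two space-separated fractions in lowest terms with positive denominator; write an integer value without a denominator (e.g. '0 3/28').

0 2/63

C = [7/36, 13/36, 7/18, 5/12, 23/36, 8/9, 1]
j=0 picked index 0: u0 ∈ [0, 7/36)
j=1 picked index 0: u0 ∈ [-1/7, 13/252)
j=2 picked index 1: u0 ∈ [-23/252, 19/252)
j=3 picked index 4: u0 ∈ [-1/84, 53/252)
j=4 picked index 4: u0 ∈ [-13/84, 17/252)
j=5 picked index 5: u0 ∈ [-19/252, 11/63)
j=6 picked index 5: u0 ∈ [-55/252, 2/63)
intersection: [0, 2/63)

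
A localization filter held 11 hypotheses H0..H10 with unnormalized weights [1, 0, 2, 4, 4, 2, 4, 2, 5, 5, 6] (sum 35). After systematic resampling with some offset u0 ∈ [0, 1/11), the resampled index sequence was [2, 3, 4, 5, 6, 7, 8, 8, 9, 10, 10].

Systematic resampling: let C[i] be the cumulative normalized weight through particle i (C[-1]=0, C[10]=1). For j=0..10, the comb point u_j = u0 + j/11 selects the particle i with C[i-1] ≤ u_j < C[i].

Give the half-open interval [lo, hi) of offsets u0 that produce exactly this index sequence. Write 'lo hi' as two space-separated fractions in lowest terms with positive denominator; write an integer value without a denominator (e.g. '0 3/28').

C = [1/35, 1/35, 3/35, 1/5, 11/35, 13/35, 17/35, 19/35, 24/35, 29/35, 1]
j=0 picked index 2: u0 ∈ [1/35, 3/35)
j=1 picked index 3: u0 ∈ [-2/385, 6/55)
j=2 picked index 4: u0 ∈ [1/55, 51/385)
j=3 picked index 5: u0 ∈ [16/385, 38/385)
j=4 picked index 6: u0 ∈ [3/385, 47/385)
j=5 picked index 7: u0 ∈ [12/385, 34/385)
j=6 picked index 8: u0 ∈ [-1/385, 54/385)
j=7 picked index 8: u0 ∈ [-36/385, 19/385)
j=8 picked index 9: u0 ∈ [-16/385, 39/385)
j=9 picked index 10: u0 ∈ [4/385, 2/11)
j=10 picked index 10: u0 ∈ [-31/385, 1/11)
intersection: [16/385, 19/385)

16/385 19/385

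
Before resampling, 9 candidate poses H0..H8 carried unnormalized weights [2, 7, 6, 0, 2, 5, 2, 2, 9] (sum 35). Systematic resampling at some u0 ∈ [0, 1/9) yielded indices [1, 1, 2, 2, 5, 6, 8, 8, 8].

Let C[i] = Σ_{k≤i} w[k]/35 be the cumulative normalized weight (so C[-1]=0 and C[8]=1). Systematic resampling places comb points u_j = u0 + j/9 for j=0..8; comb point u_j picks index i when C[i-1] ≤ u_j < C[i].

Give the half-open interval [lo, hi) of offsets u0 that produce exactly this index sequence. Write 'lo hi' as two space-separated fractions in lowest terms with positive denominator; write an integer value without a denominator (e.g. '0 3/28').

8/105 2/21

C = [2/35, 9/35, 3/7, 3/7, 17/35, 22/35, 24/35, 26/35, 1]
j=0 picked index 1: u0 ∈ [2/35, 9/35)
j=1 picked index 1: u0 ∈ [-17/315, 46/315)
j=2 picked index 2: u0 ∈ [11/315, 13/63)
j=3 picked index 2: u0 ∈ [-8/105, 2/21)
j=4 picked index 5: u0 ∈ [13/315, 58/315)
j=5 picked index 6: u0 ∈ [23/315, 41/315)
j=6 picked index 8: u0 ∈ [8/105, 1/3)
j=7 picked index 8: u0 ∈ [-11/315, 2/9)
j=8 picked index 8: u0 ∈ [-46/315, 1/9)
intersection: [8/105, 2/21)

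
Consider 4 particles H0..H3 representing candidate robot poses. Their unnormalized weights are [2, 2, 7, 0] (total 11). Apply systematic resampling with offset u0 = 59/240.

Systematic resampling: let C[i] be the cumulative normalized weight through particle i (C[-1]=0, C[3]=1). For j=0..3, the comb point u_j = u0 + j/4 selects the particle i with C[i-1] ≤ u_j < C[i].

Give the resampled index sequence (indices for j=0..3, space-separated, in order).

1 2 2 2

C = [2/11, 4/11, 1, 1]
j=0: u_0=59/240 ∈ [2/11, 4/11) → index 1
j=1: u_1=119/240 ∈ [4/11, 1) → index 2
j=2: u_2=179/240 ∈ [4/11, 1) → index 2
j=3: u_3=239/240 ∈ [4/11, 1) → index 2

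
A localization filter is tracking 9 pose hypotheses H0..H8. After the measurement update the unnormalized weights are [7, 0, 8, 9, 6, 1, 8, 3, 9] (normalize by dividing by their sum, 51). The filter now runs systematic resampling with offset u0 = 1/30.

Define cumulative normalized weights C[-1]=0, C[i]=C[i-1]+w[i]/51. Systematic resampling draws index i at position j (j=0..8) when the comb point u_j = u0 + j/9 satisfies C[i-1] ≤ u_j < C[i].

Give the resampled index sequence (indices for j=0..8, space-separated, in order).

C = [7/51, 7/51, 5/17, 8/17, 10/17, 31/51, 13/17, 14/17, 1]
j=0: u_0=1/30 ∈ [0, 7/51) → index 0
j=1: u_1=13/90 ∈ [7/51, 5/17) → index 2
j=2: u_2=23/90 ∈ [7/51, 5/17) → index 2
j=3: u_3=11/30 ∈ [5/17, 8/17) → index 3
j=4: u_4=43/90 ∈ [8/17, 10/17) → index 4
j=5: u_5=53/90 ∈ [10/17, 31/51) → index 5
j=6: u_6=7/10 ∈ [31/51, 13/17) → index 6
j=7: u_7=73/90 ∈ [13/17, 14/17) → index 7
j=8: u_8=83/90 ∈ [14/17, 1) → index 8

0 2 2 3 4 5 6 7 8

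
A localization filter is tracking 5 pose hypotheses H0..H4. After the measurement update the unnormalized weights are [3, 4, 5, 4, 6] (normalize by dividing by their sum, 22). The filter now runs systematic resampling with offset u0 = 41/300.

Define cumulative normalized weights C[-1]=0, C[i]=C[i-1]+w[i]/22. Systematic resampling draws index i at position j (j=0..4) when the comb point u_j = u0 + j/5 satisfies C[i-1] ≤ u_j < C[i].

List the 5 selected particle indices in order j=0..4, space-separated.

C = [3/22, 7/22, 6/11, 8/11, 1]
j=0: u_0=41/300 ∈ [3/22, 7/22) → index 1
j=1: u_1=101/300 ∈ [7/22, 6/11) → index 2
j=2: u_2=161/300 ∈ [7/22, 6/11) → index 2
j=3: u_3=221/300 ∈ [8/11, 1) → index 4
j=4: u_4=281/300 ∈ [8/11, 1) → index 4

1 2 2 4 4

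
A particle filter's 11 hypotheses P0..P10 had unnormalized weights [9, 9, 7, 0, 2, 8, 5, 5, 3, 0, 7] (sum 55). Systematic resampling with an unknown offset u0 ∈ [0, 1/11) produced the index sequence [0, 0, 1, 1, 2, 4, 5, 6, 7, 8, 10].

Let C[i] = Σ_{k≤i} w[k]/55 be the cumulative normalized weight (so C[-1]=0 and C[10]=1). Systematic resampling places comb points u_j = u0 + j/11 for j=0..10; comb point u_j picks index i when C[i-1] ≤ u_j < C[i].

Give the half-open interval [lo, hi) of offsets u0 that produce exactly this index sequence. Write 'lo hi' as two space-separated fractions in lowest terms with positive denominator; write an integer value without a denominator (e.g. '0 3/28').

C = [9/55, 18/55, 5/11, 5/11, 27/55, 7/11, 8/11, 9/11, 48/55, 48/55, 1]
j=0 picked index 0: u0 ∈ [0, 9/55)
j=1 picked index 0: u0 ∈ [-1/11, 4/55)
j=2 picked index 1: u0 ∈ [-1/55, 8/55)
j=3 picked index 1: u0 ∈ [-6/55, 3/55)
j=4 picked index 2: u0 ∈ [-2/55, 1/11)
j=5 picked index 4: u0 ∈ [0, 2/55)
j=6 picked index 5: u0 ∈ [-3/55, 1/11)
j=7 picked index 6: u0 ∈ [0, 1/11)
j=8 picked index 7: u0 ∈ [0, 1/11)
j=9 picked index 8: u0 ∈ [0, 3/55)
j=10 picked index 10: u0 ∈ [-2/55, 1/11)
intersection: [0, 2/55)

0 2/55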